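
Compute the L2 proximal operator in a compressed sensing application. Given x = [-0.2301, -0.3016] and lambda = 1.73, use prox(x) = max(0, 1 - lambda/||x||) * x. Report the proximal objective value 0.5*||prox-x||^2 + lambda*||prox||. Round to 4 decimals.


Step 1: Compute ||x||.
||x|| = 0.3794
Step 2: Compute scaling factor.
scale = max(0, 1 - 1.73/0.3794) = 0.0
Step 3: prox(x) = [-0.0, -0.0]
||prox(x)|| = 0.0
Step 4: Proximal objective.
0.5*||prox-x||^2 = 0.072
lambda*||prox|| = 0.0
Total = 0.072


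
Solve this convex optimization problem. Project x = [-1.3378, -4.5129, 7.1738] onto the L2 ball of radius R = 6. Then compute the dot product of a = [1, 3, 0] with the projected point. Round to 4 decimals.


Step 1: Compute ||x|| (intermediates to 6 decimals).
||x|| = sqrt((-1.3378)^2 + (-4.5129)^2 + 7.1738^2) = 8.580174
Step 2: Project.
Since ||x|| > R, scale = R/||x|| = 6/8.580174 = 0.699287, proj(x) = scale * x
proj(x) = [-0.935506, -3.155812, 5.016545]
Step 3: Dot product.
a^T * proj(x) = 1*(-0.935506) + 3*(-3.155812) + 0*5.016545 = -10.4029


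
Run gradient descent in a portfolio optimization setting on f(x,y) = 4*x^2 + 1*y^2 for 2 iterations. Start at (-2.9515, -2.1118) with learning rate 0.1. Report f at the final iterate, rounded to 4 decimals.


Gradient descent on f(x,y) = 4*x^2 + 1*y^2.
Starting point: (-2.9515, -2.1118), alpha = 0.1
Step 1: grad_x = 2*4*-2.9515 = -23.612, grad_y = 2*1*-2.1118 = -4.2236
  x_1 = -2.9515 - 0.1*-23.612 = -0.5903
  y_1 = -2.1118 - 0.1*-4.2236 = -1.6894
Step 2: grad_x = 2*4*-0.5903 = -4.7224, grad_y = 2*1*-1.6894 = -3.3789
  x_2 = -0.5903 - 0.1*-4.7224 = -0.1181
  y_2 = -1.6894 - 0.1*-3.3789 = -1.3516
f(-0.1181, -1.3516) = 4*(-0.1181)^2 + 1*(-1.3516)^2 = 1.8824


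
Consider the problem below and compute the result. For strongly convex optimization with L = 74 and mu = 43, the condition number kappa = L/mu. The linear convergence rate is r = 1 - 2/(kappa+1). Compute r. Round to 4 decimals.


Step 1: Compute the condition number.
kappa = L/mu = 74/43 = 1.7209
Step 2: Compute the convergence rate.
r = 1 - 2/(kappa + 1) = 1 - 2*mu/(L + mu) = (L - mu)/(L + mu) = 31/117 = 0.265


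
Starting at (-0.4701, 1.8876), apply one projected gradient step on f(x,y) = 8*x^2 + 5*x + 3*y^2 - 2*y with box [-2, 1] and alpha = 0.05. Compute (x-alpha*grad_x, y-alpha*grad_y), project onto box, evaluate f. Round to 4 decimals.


Step 1: Compute gradient at (-0.4701, 1.8876).
grad_x = 2*8*-0.4701 + 5 = -2.5216
grad_y = 2*3*1.8876 - 2 = 9.3256
Step 2: Gradient step.
x_raw = -0.4701 - 0.05*-2.5216 = -0.344
y_raw = 1.8876 - 0.05*9.3256 = 1.4213
Step 3: Project onto [-2, 1].
x_proj = clip(-0.344) = -0.344
y_proj = clip(1.4213) = 1.0
Step 4: Evaluate f.
f(-0.344, 1.0) = 0.2267


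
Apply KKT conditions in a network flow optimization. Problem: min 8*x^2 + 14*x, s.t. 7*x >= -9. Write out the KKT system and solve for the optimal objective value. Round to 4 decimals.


Step 1: Try lambda = 0 (constraint inactive).
Stationarity: 2*8*x + 14 = 0
x* = -14/(2*8) = -0.875
Check constraint: 7*-0.875 = -6.125 >= -9 -- satisfied.
Step 2: Compute optimal value.
f(x*) = 8*(-0.875)^2 + 14*(-0.875) = -6.125


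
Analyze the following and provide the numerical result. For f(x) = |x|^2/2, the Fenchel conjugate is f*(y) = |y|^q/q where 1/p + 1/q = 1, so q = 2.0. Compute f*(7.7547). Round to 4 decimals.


The conjugate exponent q satisfies 1/p + 1/q = 1.
p = 2, so q = 2/(2 - 1) = 2.0
|y|^q = 7.7547^2.0 = 60.1354
f*(7.7547) = 60.1354 / 2.0 = 30.0677


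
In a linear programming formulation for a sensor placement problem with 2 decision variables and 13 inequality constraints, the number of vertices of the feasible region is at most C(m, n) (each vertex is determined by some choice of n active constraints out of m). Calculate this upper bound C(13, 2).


Each vertex corresponds to some choice of n active constraints out of m, so the number of vertices is at most C(m, n) = m! / (n!(m-n)!).
m = 13, n = 2
Numerator: 13 * 12
Denominator: 2! = 2
C(13, 2) = 78


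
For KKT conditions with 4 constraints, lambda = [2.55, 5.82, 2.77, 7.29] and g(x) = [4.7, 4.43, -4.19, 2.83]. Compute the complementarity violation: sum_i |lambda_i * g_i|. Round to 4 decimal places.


KKT complementary slackness check:
lambda_1 * g_1 = 2.55 * 4.7 = 11.985
lambda_2 * g_2 = 5.82 * 4.43 = 25.7826
lambda_3 * g_3 = 2.77 * -4.19 = -11.6063
lambda_4 * g_4 = 7.29 * 2.83 = 20.6307
Total violation = 11.985 + 25.7826 + 11.6063 + 20.6307 = 70.0046


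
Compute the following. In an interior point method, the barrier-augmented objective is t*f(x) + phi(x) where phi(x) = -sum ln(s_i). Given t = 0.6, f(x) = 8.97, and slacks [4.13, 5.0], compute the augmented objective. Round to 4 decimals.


Step 1: Compute log-barrier.
ln values: [1.4183, 1.6094]
phi = -(1.4183 + 1.6094) = -3.0277
Step 2: Compute augmented objective.
t*f(x) = 0.6*8.97 = 5.382
Total = 5.382 - 3.0277 = 2.3543


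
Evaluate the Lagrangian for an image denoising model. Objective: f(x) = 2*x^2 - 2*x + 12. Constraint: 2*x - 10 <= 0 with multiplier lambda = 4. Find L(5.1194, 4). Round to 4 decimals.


Step 1: Evaluate f(x).
f(5.1194) = 2*5.1194^2 - 2*5.1194 + 12 = 54.1777
Step 2: Evaluate g(x).
g(5.1194) = 2*5.1194 - 10 = 0.2388
Step 3: Compute Lagrangian.
L = 54.1777 + 4*0.2388 = 55.1329


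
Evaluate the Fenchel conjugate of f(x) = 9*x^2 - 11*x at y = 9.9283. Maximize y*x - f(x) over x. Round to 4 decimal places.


f*(y) = sup_x {y*x - a*x^2 - b*x} = sup_x {(y-b)*x - a*x^2}
FOC: (y - b) - 2a*x = 0 => x* = (y - b)/(2a)
x* = (9.9283 + 11)/(2*9) = 1.1627
f*(9.9283) = (y-b)^2/(4a) = (9.9283 + 11)^2/(4*9)
= 437.9937/36 = 12.1665


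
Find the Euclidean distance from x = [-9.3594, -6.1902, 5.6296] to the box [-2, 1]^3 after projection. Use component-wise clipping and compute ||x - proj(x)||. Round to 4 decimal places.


Project each component onto [-2, 1].
clip(-9.3594) = -2.0, clip(-6.1902) = -2.0, clip(5.6296) = 1.0
Projection = [-2.0, -2.0, 1.0]
Squared diffs: [54.1608, 17.5578, 21.4332]
Distance = sqrt(93.1518) = 9.6515


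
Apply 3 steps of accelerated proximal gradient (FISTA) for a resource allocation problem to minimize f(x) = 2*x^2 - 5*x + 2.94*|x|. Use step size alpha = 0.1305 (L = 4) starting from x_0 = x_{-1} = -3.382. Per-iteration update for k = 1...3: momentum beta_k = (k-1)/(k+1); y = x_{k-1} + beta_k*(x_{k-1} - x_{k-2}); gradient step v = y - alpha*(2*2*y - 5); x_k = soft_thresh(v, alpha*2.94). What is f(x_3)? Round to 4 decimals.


FISTA on f(x) = 2*x^2 - 5*x + 2.94*|x|
L = 4, alpha = 0.1305
Iteration 1: beta = 0.0, y = -3.382 + 0.0*(-3.382 + 3.382) = -3.382
  grad(y) = -18.528, v = y - alpha*grad = -0.9641
  prox(v) = soft_thresh(-0.9641, 0.3837) = -0.5804
Iteration 2: beta = 0.3333, y = -0.5804 + 0.3333*(-0.5804 + 3.382) = 0.3534
  grad(y) = -3.5863, v = y - alpha*grad = 0.8214
  prox(v) = soft_thresh(0.8214, 0.3837) = 0.4378
Iteration 3: beta = 0.5, y = 0.4378 + 0.5*(0.4378 + 0.5804) = 0.9469
  grad(y) = -1.2125, v = y - alpha*grad = 1.1051
  prox(v) = soft_thresh(1.1051, 0.3837) = 0.7214
f(x_3) = 2*0.7214^2 - 5*0.7214 + 2.94*|0.7214| = -0.4452


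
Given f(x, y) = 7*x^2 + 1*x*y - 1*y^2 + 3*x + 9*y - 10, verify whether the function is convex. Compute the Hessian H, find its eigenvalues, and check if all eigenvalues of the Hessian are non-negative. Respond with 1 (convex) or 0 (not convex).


The Hessian of f(x,y) = 7*x^2 + 1*x*y - 1*y^2 + 3*x + 9*y - 10 is:
H = [[14, 1], [1, -2]]
Trace = 14 - 2 = 12
Determinant = 14*-2 - (1)^2 = -29
Discriminant = (12)^2 - 4*-29 = 260.0
Eigenvalues: lambda_1 = -2.0623, lambda_2 = 14.0623
The function is not convex.

0


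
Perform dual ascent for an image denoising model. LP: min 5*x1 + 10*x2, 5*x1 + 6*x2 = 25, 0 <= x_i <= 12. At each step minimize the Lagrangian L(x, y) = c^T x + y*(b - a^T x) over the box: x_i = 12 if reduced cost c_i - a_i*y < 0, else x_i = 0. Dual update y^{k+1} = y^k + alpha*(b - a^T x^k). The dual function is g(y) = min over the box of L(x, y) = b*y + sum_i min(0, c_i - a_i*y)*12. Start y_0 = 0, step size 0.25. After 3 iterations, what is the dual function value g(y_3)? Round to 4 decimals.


Dual ascent for LP: min 5*x1 + 10*x2, 5*x1 + 6*x2 = 25, 0 <= x_i <= 12
Step 1: y^k = 0.0, reduced costs: (5.0, 10.0)
  x^k = (0.0, 0.0), subgradient = b - a^T x = 25.0
  y^{k+1} = 0.0 + 0.25*25.0 = 6.25
Step 2: y^k = 6.25, reduced costs: (-26.25, -27.5)
  x^k = (12.0, 12.0), subgradient = b - a^T x = -107.0
  y^{k+1} = 6.25 + 0.25*-107.0 = -20.5
Step 3: y^k = -20.5, reduced costs: (107.5, 133.0)
  x^k = (0.0, 0.0), subgradient = b - a^T x = 25.0
  y^{k+1} = -20.5 + 0.25*25.0 = -14.25
Dual objective at y_3 = -14.25: reduced costs (76.25, 95.5), box minimizer x = (0.0, 0.0)
g(y_3) = b*y + (c1 - a1*y)*x1 + (c2 - a2*y)*x2 = 25*(-14.25) + 76.25*0.0 + 95.5*0.0 = -356.25 + 0.0 + 0.0 = -356.25


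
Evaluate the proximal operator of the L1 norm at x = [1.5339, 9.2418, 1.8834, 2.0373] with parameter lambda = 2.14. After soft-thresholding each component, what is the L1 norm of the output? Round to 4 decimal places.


Soft-thresholding with lambda = 2.14:
prox(1.5339) = sign(1.5339)*max(|1.5339| - 2.14, 0) = 0.0
prox(9.2418) = sign(9.2418)*max(|9.2418| - 2.14, 0) = 7.1018
prox(1.8834) = sign(1.8834)*max(|1.8834| - 2.14, 0) = 0.0
prox(2.0373) = sign(2.0373)*max(|2.0373| - 2.14, 0) = 0.0
prox(x) = [0.0, 7.1018, 0.0, 0.0]
||prox(x)||_1 = 0.0 + 7.1018 + 0.0 + 0.0 = 7.1018


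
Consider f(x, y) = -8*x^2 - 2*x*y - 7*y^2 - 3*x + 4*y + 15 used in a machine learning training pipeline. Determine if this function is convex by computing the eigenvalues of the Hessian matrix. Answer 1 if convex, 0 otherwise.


The Hessian of f(x,y) = -8*x^2 - 2*x*y - 7*y^2 - 3*x + 4*y + 15 is:
H = [[-16, -2], [-2, -14]]
Trace = -16 - 14 = -30
Determinant = -16*-14 - (-2)^2 = 220
Discriminant = (-30)^2 - 4*220 = 20.0
Eigenvalues: lambda_1 = -17.2361, lambda_2 = -12.7639
The function is not convex.

0


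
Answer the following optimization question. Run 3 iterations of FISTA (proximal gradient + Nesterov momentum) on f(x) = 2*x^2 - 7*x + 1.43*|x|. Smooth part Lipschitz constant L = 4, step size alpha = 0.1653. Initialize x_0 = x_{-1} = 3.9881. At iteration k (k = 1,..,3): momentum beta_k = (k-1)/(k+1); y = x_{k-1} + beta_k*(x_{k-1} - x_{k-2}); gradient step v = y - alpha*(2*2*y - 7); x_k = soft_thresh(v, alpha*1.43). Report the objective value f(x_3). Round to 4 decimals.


FISTA on f(x) = 2*x^2 - 7*x + 1.43*|x|
L = 4, alpha = 0.1653
Iteration 1: beta = 0.0, y = 3.9881 + 0.0*(3.9881 - 3.9881) = 3.9881
  grad(y) = 8.9524, v = y - alpha*grad = 2.5083
  prox(v) = soft_thresh(2.5083, 0.2364) = 2.2719
Iteration 2: beta = 0.3333, y = 2.2719 + 0.3333*(2.2719 - 3.9881) = 1.6998
  grad(y) = -0.2007, v = y - alpha*grad = 1.733
  prox(v) = soft_thresh(1.733, 0.2364) = 1.4966
Iteration 3: beta = 0.5, y = 1.4966 + 0.5*(1.4966 - 2.2719) = 1.109
  grad(y) = -2.5641, v = y - alpha*grad = 1.5328
  prox(v) = soft_thresh(1.5328, 0.2364) = 1.2964
f(x_3) = 2*1.2964^2 - 7*1.2964 + 1.43*|1.2964| = -3.8597


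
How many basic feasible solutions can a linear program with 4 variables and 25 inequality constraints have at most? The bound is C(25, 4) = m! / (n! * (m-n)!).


Each vertex corresponds to some choice of n active constraints out of m, so the number of vertices is at most C(m, n) = m! / (n!(m-n)!).
m = 25, n = 4
Numerator: 25 * 24 * 23 * 22
Denominator: 4! = 24
C(25, 4) = 12650


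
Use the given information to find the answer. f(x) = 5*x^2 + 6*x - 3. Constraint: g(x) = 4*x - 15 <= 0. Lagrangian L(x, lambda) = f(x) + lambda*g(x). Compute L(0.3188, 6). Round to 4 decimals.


Step 1: Evaluate f(x).
f(0.3188) = 5*0.3188^2 + 6*0.3188 - 3 = -0.579
Step 2: Evaluate g(x).
g(0.3188) = 4*0.3188 - 15 = -13.7248
Step 3: Compute Lagrangian.
L = -0.579 + 6*-13.7248 = -82.9278


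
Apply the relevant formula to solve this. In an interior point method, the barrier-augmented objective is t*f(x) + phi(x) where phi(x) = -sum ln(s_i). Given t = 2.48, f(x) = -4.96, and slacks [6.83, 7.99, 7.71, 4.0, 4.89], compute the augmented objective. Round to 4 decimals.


Step 1: Compute log-barrier.
ln values: [1.9213, 2.0782, 2.0425, 1.3863, 1.5872]
phi = -(1.9213 + 2.0782 + 2.0425 + 1.3863 + 1.5872) = -9.0155
Step 2: Compute augmented objective.
t*f(x) = 2.48*-4.96 = -12.3008
Total = -12.3008 - 9.0155 = -21.3163


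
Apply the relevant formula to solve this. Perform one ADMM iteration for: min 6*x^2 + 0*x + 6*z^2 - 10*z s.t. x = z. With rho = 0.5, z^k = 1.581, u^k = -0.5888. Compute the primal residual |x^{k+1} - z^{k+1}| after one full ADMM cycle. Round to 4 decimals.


ADMM iteration with rho = 0.5, z^k = 1.581, u^k = -0.5888
Step 1: x-update.
Minimize 6*x^2 + 0*x + (0.5/2)*(x - 1.581 - 0.5888)^2
FOC: (2*6 + 0.5)*x = 0 + 0.5*(1.581 + 0.5888)
x^{k+1} = 0.0868
Step 2: z-update.
Minimize 6*z^2 - 10*z + (0.5/2)*(0.0868 - z - 0.5888)^2
FOC: (2*6 + 0.5)*z = 10 + 0.5*(0.0868 - 0.5888)
z^{k+1} = 0.7799
Step 3: u-update.
u^{k+1} = -0.5888 + 0.0868 - 0.7799 = -1.2819
Step 4: Primal residual = |0.0868 - 0.7799| = 0.6931


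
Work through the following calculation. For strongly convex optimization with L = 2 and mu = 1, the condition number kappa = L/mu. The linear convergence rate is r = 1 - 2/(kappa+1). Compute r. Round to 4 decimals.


Step 1: Compute the condition number.
kappa = L/mu = 2/1 = 2.0
Step 2: Compute the convergence rate.
r = 1 - 2/(kappa + 1) = 1 - 2*mu/(L + mu) = (L - mu)/(L + mu) = 1/3 = 0.3333


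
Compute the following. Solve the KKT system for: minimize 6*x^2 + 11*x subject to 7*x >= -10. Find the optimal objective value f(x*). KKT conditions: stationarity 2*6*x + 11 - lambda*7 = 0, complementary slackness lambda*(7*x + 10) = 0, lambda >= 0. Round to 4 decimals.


Step 1: Try lambda = 0 (constraint inactive).
Stationarity: 2*6*x + 11 = 0
x* = -11/(2*6) = -11/12 = -0.9167 (rounded; the exact value -11/12 is used below)
Check constraint: 7*-0.9167 = -6.4169 >= -10 -- satisfied.
Step 2: Compute optimal value.
f(x*) = 6*(-11/12)^2 + 11*(-11/12) = -5.0417


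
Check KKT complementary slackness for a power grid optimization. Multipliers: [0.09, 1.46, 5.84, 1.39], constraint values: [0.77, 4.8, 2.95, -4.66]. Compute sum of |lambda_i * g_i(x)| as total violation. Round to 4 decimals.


KKT complementary slackness check:
lambda_1 * g_1 = 0.09 * 0.77 = 0.0693
lambda_2 * g_2 = 1.46 * 4.8 = 7.008
lambda_3 * g_3 = 5.84 * 2.95 = 17.228
lambda_4 * g_4 = 1.39 * -4.66 = -6.4774
Total violation = 0.0693 + 7.008 + 17.228 + 6.4774 = 30.7827


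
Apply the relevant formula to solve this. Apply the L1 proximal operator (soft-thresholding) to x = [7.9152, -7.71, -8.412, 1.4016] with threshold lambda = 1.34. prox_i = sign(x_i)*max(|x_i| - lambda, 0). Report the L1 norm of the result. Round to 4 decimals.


Soft-thresholding with lambda = 1.34:
prox(7.9152) = sign(7.9152)*max(|7.9152| - 1.34, 0) = 6.5752
prox(-7.71) = sign(-7.71)*max(|-7.71| - 1.34, 0) = -6.37
prox(-8.412) = sign(-8.412)*max(|-8.412| - 1.34, 0) = -7.072
prox(1.4016) = sign(1.4016)*max(|1.4016| - 1.34, 0) = 0.0616
prox(x) = [6.5752, -6.37, -7.072, 0.0616]
||prox(x)||_1 = 6.5752 + 6.37 + 7.072 + 0.0616 = 20.0788


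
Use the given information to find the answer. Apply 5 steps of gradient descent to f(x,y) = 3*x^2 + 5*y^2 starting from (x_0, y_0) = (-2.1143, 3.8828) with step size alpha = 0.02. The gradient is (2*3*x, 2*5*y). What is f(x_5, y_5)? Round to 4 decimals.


Gradient descent on f(x,y) = 3*x^2 + 5*y^2.
Starting point: (-2.1143, 3.8828), alpha = 0.02
Step 1: grad_x = 2*3*-2.1143 = -12.6858, grad_y = 2*5*3.8828 = 38.828
  x_1 = -2.1143 - 0.02*-12.6858 = -1.8606
  y_1 = 3.8828 - 0.02*38.828 = 3.1062
Step 2: grad_x = 2*3*-1.8606 = -11.1635, grad_y = 2*5*3.1062 = 31.0624
  x_2 = -1.8606 - 0.02*-11.1635 = -1.6373
  y_2 = 3.1062 - 0.02*31.0624 = 2.485
Step 3: grad_x = 2*3*-1.6373 = -9.8239, grad_y = 2*5*2.485 = 24.8499
  x_3 = -1.6373 - 0.02*-9.8239 = -1.4408
  y_3 = 2.485 - 0.02*24.8499 = 1.988
Step 4: grad_x = 2*3*-1.4408 = -8.645, grad_y = 2*5*1.988 = 19.8799
  x_4 = -1.4408 - 0.02*-8.645 = -1.2679
  y_4 = 1.988 - 0.02*19.8799 = 1.5904
Step 5: grad_x = 2*3*-1.2679 = -7.6076, grad_y = 2*5*1.5904 = 15.9039
  x_5 = -1.2679 - 0.02*-7.6076 = -1.1158
  y_5 = 1.5904 - 0.02*15.9039 = 1.2723
f(-1.1158, 1.2723) = 3*(-1.1158)^2 + 5*1.2723^2 = 11.8289


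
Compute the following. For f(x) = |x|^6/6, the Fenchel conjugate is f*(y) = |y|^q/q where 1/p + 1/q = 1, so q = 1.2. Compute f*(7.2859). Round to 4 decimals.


The conjugate exponent q satisfies 1/p + 1/q = 1.
p = 6, so q = 6/(6 - 1) = 1.2
|y|^q = 7.2859^1.2 = 10.8388
f*(7.2859) = 10.8388 / 1.2 = 9.0323


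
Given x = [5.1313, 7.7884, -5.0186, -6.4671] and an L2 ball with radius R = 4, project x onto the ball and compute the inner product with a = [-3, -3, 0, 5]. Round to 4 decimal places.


Step 1: Compute ||x|| (intermediates to 6 decimals).
||x|| = sqrt(5.1313^2 + 7.7884^2 + (-5.0186)^2 + (-6.4671)^2) = 12.409639
Step 2: Project.
Since ||x|| > R, scale = R/||x|| = 4/12.409639 = 0.32233, proj(x) = scale * x
proj(x) = [1.653972, 2.510435, -1.617645, -2.08454]
Step 3: Dot product.
a^T * proj(x) = -3*1.653972 - 3*2.510435 + 0*(-1.617645) + 5*(-2.08454) = -22.9159


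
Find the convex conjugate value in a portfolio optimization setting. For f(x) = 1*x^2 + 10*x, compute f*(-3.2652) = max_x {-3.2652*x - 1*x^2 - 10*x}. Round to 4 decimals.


f*(y) = sup_x {y*x - a*x^2 - b*x} = sup_x {(y-b)*x - a*x^2}
FOC: (y - b) - 2a*x = 0 => x* = (y - b)/(2a)
x* = (-3.2652 - 10)/(2*1) = -6.6326
f*(-3.2652) = (y-b)^2/(4a) = (-3.2652 - 10)^2/(4*1)
= 175.9655/4 = 43.9914


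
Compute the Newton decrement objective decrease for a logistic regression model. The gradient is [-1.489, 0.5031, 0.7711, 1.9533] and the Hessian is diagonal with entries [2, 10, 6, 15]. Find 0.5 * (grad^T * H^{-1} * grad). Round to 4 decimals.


Step 1: H is diagonal, so H^(-1) * g = [-0.7445, 0.0503, 0.1285, 0.1302].
Step 2: g^T H^(-1) g = sum_i g_i^2 / H_ii
  = (-1.489)^2/2 + (0.5031)^2/10 + (0.7711)^2/6 + (1.9533)^2/15
  = 1.1086 + 0.0253 + 0.0991 + 0.2544 = 1.4873
Step 3: Objective decrease = 0.5 * g^T H^(-1) g = 0.7437


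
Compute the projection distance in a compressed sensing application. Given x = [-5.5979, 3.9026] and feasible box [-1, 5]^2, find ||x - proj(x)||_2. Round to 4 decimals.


Project each component onto [-1, 5].
clip(-5.5979) = -1.0, clip(3.9026) = 3.9026
Projection = [-1.0, 3.9026]
Squared diffs: [21.1407, 0.0]
Distance = sqrt(21.1407) = 4.5979


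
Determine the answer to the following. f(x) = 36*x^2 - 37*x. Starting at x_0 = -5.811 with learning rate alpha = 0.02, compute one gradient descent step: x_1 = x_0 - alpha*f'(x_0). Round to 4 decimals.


We compute the gradient at x_0 and apply the update.
f'(x) = 72*x - 37
f'(-5.811) = 72*-5.811 - 37 = -455.392
x_1 = -5.811 - 0.02*-455.392 = 3.2968


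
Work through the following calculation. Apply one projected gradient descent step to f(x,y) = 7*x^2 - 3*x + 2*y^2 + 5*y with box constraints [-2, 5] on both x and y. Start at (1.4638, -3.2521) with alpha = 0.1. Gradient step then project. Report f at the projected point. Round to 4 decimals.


Step 1: Compute gradient at (1.4638, -3.2521).
grad_x = 2*7*1.4638 - 3 = 17.4932
grad_y = 2*2*-3.2521 + 5 = -8.0084
Step 2: Gradient step.
x_raw = 1.4638 - 0.1*17.4932 = -0.2855
y_raw = -3.2521 - 0.1*-8.0084 = -2.4513
Step 3: Project onto [-2, 5].
x_proj = clip(-0.2855) = -0.2855
y_proj = clip(-2.4513) = -2.0
Step 4: Evaluate f.
f(-0.2855, -2.0) = -0.5728


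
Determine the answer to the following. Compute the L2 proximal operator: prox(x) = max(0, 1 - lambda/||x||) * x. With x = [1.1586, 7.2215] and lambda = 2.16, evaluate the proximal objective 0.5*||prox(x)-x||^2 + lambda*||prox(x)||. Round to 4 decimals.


Step 1: Compute ||x||.
||x|| = 7.3139
Step 2: Compute scaling factor.
scale = max(0, 1 - 2.16/7.3139) = 0.7047
Step 3: prox(x) = [0.8164, 5.0888]
||prox(x)|| = 5.1539
Step 4: Proximal objective.
0.5*||prox-x||^2 = 2.3328
lambda*||prox|| = 11.1324
Total = 13.4651


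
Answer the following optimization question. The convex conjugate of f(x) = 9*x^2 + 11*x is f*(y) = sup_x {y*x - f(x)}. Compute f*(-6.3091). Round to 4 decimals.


f*(y) = sup_x {y*x - a*x^2 - b*x} = sup_x {(y-b)*x - a*x^2}
FOC: (y - b) - 2a*x = 0 => x* = (y - b)/(2a)
x* = (-6.3091 - 11)/(2*9) = -0.9616
f*(-6.3091) = (y-b)^2/(4a) = (-6.3091 - 11)^2/(4*9)
= 299.6049/36 = 8.3224


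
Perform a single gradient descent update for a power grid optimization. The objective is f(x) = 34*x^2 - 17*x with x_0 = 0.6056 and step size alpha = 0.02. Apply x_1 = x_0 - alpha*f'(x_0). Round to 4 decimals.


We compute the gradient at x_0 and apply the update.
f'(x) = 68*x - 17
f'(0.6056) = 68*0.6056 - 17 = 24.1808
x_1 = 0.6056 - 0.02*24.1808 = 0.122


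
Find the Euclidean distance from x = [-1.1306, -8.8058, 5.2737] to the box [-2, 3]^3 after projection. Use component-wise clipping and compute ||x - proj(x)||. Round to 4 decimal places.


Project each component onto [-2, 3].
clip(-1.1306) = -1.1306, clip(-8.8058) = -2.0, clip(5.2737) = 3.0
Projection = [-1.1306, -2.0, 3.0]
Squared diffs: [0.0, 46.3189, 5.1697]
Distance = sqrt(51.4886) = 7.1756


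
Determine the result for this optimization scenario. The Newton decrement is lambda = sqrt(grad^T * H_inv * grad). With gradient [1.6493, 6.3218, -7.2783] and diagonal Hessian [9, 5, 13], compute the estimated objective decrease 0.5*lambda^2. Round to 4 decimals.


Step 1: H is diagonal, so H^(-1) * g = [0.1833, 1.2644, -0.5599].
Step 2: g^T H^(-1) g = sum_i g_i^2 / H_ii
  = (1.6493)^2/9 + (6.3218)^2/5 + (-7.2783)^2/13
  = 0.3022 + 7.993 + 4.0749 = 12.3702
Step 3: Objective decrease = 0.5 * g^T H^(-1) g = 6.1851


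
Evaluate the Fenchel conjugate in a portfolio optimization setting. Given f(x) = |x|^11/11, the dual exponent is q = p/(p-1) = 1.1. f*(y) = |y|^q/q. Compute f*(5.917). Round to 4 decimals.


The conjugate exponent q satisfies 1/p + 1/q = 1.
p = 11, so q = 11/(11 - 1) = 1.1
|y|^q = 5.917^1.1 = 7.0682
f*(5.917) = 7.0682 / 1.1 = 6.4257


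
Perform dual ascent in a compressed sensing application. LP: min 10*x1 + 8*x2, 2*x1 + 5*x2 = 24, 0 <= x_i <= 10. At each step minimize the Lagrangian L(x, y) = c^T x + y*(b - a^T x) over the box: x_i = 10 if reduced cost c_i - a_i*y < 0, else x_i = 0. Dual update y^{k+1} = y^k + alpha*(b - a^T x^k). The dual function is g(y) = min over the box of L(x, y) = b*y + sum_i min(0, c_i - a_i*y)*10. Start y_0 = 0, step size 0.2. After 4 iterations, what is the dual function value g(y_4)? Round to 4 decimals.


Dual ascent for LP: min 10*x1 + 8*x2, 2*x1 + 5*x2 = 24, 0 <= x_i <= 10
Step 1: y^k = 0.0, reduced costs: (10.0, 8.0)
  x^k = (0.0, 0.0), subgradient = b - a^T x = 24.0
  y^{k+1} = 0.0 + 0.2*24.0 = 4.8
Step 2: y^k = 4.8, reduced costs: (0.4, -16.0)
  x^k = (0.0, 10.0), subgradient = b - a^T x = -26.0
  y^{k+1} = 4.8 + 0.2*-26.0 = -0.4
Step 3: y^k = -0.4, reduced costs: (10.8, 10.0)
  x^k = (0.0, 0.0), subgradient = b - a^T x = 24.0
  y^{k+1} = -0.4 + 0.2*24.0 = 4.4
Step 4: y^k = 4.4, reduced costs: (1.2, -14.0)
  x^k = (0.0, 10.0), subgradient = b - a^T x = -26.0
  y^{k+1} = 4.4 + 0.2*-26.0 = -0.8
Dual objective at y_4 = -0.8: reduced costs (11.6, 12.0), box minimizer x = (0.0, 0.0)
g(y_4) = b*y + (c1 - a1*y)*x1 + (c2 - a2*y)*x2 = 24*(-0.8) + 11.6*0.0 + 12.0*0.0 = -19.2 + 0.0 + 0.0 = -19.2


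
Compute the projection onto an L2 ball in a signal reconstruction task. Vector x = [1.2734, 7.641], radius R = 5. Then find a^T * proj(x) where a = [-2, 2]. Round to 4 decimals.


Step 1: Compute ||x|| (intermediates to 6 decimals).
||x|| = sqrt(1.2734^2 + 7.641^2) = 7.746382
Step 2: Project.
Since ||x|| > R, scale = R/||x|| = 5/7.746382 = 0.645463, proj(x) = scale * x
proj(x) = [0.821933, 4.931983]
Step 3: Dot product.
a^T * proj(x) = -2*0.821933 + 2*4.931983 = 8.2201


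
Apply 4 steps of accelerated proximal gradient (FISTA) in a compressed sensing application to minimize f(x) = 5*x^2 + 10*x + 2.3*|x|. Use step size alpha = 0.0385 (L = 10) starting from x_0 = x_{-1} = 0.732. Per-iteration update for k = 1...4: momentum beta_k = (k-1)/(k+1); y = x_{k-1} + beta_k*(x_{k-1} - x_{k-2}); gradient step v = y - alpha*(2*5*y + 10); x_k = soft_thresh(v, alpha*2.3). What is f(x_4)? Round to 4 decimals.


FISTA on f(x) = 5*x^2 + 10*x + 2.3*|x|
L = 10, alpha = 0.0385
Iteration 1: beta = 0.0, y = 0.732 + 0.0*(0.732 - 0.732) = 0.732
  grad(y) = 17.32, v = y - alpha*grad = 0.0652
  prox(v) = soft_thresh(0.0652, 0.0886) = 0.0
Iteration 2: beta = 0.3333, y = 0.0 + 0.3333*(0.0 - 0.732) = -0.244
  grad(y) = 7.56, v = y - alpha*grad = -0.5351
  prox(v) = soft_thresh(-0.5351, 0.0886) = -0.4465
Iteration 3: beta = 0.5, y = -0.4465 + 0.5*(-0.4465 - 0.0) = -0.6698
  grad(y) = 3.3024, v = y - alpha*grad = -0.7969
  prox(v) = soft_thresh(-0.7969, 0.0886) = -0.7084
Iteration 4: beta = 0.6, y = -0.7084 + 0.6*(-0.7084 + 0.4465) = -0.8655
  grad(y) = 1.3454, v = y - alpha*grad = -0.9173
  prox(v) = soft_thresh(-0.9173, 0.0886) = -0.8287
f(x_4) = 5*(-0.8287)^2 + 10*(-0.8287) + 2.3*|-0.8287| = -2.9473


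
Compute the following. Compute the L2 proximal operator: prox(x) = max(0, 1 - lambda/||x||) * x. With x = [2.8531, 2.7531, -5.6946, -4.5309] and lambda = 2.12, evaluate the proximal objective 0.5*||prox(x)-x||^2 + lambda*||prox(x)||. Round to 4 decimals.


Step 1: Compute ||x||.
||x|| = 8.2872
Step 2: Compute scaling factor.
scale = max(0, 1 - 2.12/8.2872) = 0.7442
Step 3: prox(x) = [2.1232, 2.0488, -4.2378, -3.3718]
||prox(x)|| = 6.1672
Step 4: Proximal objective.
0.5*||prox-x||^2 = 2.2472
lambda*||prox|| = 13.0745
Total = 15.3216


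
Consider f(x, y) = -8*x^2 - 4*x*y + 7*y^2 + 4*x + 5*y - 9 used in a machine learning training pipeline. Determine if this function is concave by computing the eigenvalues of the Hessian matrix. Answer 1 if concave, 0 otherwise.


The Hessian of f(x,y) = -8*x^2 - 4*x*y + 7*y^2 + 4*x + 5*y - 9 is:
H = [[-16, -4], [-4, 14]]
Trace = -16 + 14 = -2
Determinant = -16*14 - (-4)^2 = -240
Discriminant = (-2)^2 - 4*-240 = 964.0
Eigenvalues: lambda_1 = -16.5242, lambda_2 = 14.5242
The function is not concave.

0


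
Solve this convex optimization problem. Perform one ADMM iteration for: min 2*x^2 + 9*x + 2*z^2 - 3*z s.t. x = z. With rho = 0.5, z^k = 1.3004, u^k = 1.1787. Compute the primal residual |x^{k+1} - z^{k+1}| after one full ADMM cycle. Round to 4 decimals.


ADMM iteration with rho = 0.5, z^k = 1.3004, u^k = 1.1787
Step 1: x-update.
Minimize 2*x^2 + 9*x + (0.5/2)*(x - 1.3004 + 1.1787)^2
FOC: (2*2 + 0.5)*x = -9 + 0.5*(1.3004 - 1.1787)
x^{k+1} = -1.9865
Step 2: z-update.
Minimize 2*z^2 - 3*z + (0.5/2)*(-1.9865 - z + 1.1787)^2
FOC: (2*2 + 0.5)*z = 3 + 0.5*(-1.9865 + 1.1787)
z^{k+1} = 0.5769
Step 3: u-update.
u^{k+1} = 1.1787 - 1.9865 - 0.5769 = -1.3847
Step 4: Primal residual = |-1.9865 - 0.5769| = 2.5634


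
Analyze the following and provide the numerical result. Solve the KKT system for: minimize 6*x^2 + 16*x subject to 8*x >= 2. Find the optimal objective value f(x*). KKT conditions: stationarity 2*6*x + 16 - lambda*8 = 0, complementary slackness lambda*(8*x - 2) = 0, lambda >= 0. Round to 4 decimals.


Step 1: Try lambda = 0 (constraint inactive).
x_unc = -16/(2*6) = -1.3333
Check: 8*-1.3333 = -10.6664 < 2 -- violated!
Step 2: Constraint must be active: 8*x = 2
x* = 2/8 = 0.25
lambda = (2*6*0.25 + 16)/8 = 2.375
Step 3: Compute optimal value.
f(x*) = 6*0.25^2 + 16*0.25 = 4.375


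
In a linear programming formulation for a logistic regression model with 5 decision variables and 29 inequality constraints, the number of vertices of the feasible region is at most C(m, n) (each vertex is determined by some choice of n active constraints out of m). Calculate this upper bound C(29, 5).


Each vertex corresponds to some choice of n active constraints out of m, so the number of vertices is at most C(m, n) = m! / (n!(m-n)!).
m = 29, n = 5
Numerator: 29 * 28 * 27 * 26 * 25
Denominator: 5! = 120
C(29, 5) = 118755


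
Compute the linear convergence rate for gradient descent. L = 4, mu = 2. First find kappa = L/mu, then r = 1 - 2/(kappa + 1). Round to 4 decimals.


Step 1: Compute the condition number.
kappa = L/mu = 4/2 = 2.0
Step 2: Compute the convergence rate.
r = 1 - 2/(kappa + 1) = 1 - 2*mu/(L + mu) = (L - mu)/(L + mu) = 2/6 = 0.3333


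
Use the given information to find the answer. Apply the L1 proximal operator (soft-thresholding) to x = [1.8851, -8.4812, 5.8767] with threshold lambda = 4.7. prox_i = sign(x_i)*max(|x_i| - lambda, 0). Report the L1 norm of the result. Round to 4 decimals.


Soft-thresholding with lambda = 4.7:
prox(1.8851) = sign(1.8851)*max(|1.8851| - 4.7, 0) = 0.0
prox(-8.4812) = sign(-8.4812)*max(|-8.4812| - 4.7, 0) = -3.7812
prox(5.8767) = sign(5.8767)*max(|5.8767| - 4.7, 0) = 1.1767
prox(x) = [0.0, -3.7812, 1.1767]
||prox(x)||_1 = 0.0 + 3.7812 + 1.1767 = 4.9579


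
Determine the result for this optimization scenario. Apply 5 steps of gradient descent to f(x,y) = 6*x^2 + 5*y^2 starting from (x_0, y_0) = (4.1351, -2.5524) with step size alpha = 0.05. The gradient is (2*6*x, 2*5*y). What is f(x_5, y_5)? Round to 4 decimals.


Gradient descent on f(x,y) = 6*x^2 + 5*y^2.
Starting point: (4.1351, -2.5524), alpha = 0.05
Step 1: grad_x = 2*6*4.1351 = 49.6212, grad_y = 2*5*-2.5524 = -25.524
  x_1 = 4.1351 - 0.05*49.6212 = 1.654
  y_1 = -2.5524 - 0.05*-25.524 = -1.2762
Step 2: grad_x = 2*6*1.654 = 19.8485, grad_y = 2*5*-1.2762 = -12.762
  x_2 = 1.654 - 0.05*19.8485 = 0.6616
  y_2 = -1.2762 - 0.05*-12.762 = -0.6381
Step 3: grad_x = 2*6*0.6616 = 7.9394, grad_y = 2*5*-0.6381 = -6.381
  x_3 = 0.6616 - 0.05*7.9394 = 0.2646
  y_3 = -0.6381 - 0.05*-6.381 = -0.3191
Step 4: grad_x = 2*6*0.2646 = 3.1758, grad_y = 2*5*-0.3191 = -3.1905
  x_4 = 0.2646 - 0.05*3.1758 = 0.1059
  y_4 = -0.3191 - 0.05*-3.1905 = -0.1595
Step 5: grad_x = 2*6*0.1059 = 1.2703, grad_y = 2*5*-0.1595 = -1.5953
  x_5 = 0.1059 - 0.05*1.2703 = 0.0423
  y_5 = -0.1595 - 0.05*-1.5953 = -0.0798
f(0.0423, -0.0798) = 6*0.0423^2 + 5*(-0.0798)^2 = 0.0426


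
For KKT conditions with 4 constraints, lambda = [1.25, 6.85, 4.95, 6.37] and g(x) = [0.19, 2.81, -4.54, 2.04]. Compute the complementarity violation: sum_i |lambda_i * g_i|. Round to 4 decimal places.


KKT complementary slackness check:
lambda_1 * g_1 = 1.25 * 0.19 = 0.2375
lambda_2 * g_2 = 6.85 * 2.81 = 19.2485
lambda_3 * g_3 = 4.95 * -4.54 = -22.473
lambda_4 * g_4 = 6.37 * 2.04 = 12.9948
Total violation = 0.2375 + 19.2485 + 22.473 + 12.9948 = 54.9538


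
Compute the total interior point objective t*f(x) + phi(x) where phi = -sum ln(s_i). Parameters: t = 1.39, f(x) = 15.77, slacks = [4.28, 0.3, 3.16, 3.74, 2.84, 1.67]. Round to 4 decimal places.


Step 1: Compute log-barrier.
ln values: [1.454, -1.204, 1.1506, 1.3191, 1.0438, 0.5128]
phi = -(1.454 - 1.204 + 1.1506 + 1.3191 + 1.0438 + 0.5128) = -4.2763
Step 2: Compute augmented objective.
t*f(x) = 1.39*15.77 = 21.9203
Total = 21.9203 - 4.2763 = 17.644


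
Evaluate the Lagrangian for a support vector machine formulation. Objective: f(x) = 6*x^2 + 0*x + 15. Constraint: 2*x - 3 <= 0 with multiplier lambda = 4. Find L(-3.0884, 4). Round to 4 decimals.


Step 1: Evaluate f(x).
f(-3.0884) = 6*(-3.0884)^2 + 0*(-3.0884) + 15 = 72.2293
Step 2: Evaluate g(x).
g(-3.0884) = 2*-3.0884 - 3 = -9.1768
Step 3: Compute Lagrangian.
L = 72.2293 + 4*-9.1768 = 35.5221


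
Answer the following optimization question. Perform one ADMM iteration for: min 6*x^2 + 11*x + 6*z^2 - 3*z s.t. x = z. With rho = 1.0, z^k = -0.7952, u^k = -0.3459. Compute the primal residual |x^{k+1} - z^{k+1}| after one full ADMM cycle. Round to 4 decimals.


ADMM iteration with rho = 1.0, z^k = -0.7952, u^k = -0.3459
Step 1: x-update.
Minimize 6*x^2 + 11*x + (1.0/2)*(x + 0.7952 - 0.3459)^2
FOC: (2*6 + 1.0)*x = -11 + 1.0*(-0.7952 + 0.3459)
x^{k+1} = -0.8807
Step 2: z-update.
Minimize 6*z^2 - 3*z + (1.0/2)*(-0.8807 - z - 0.3459)^2
FOC: (2*6 + 1.0)*z = 3 + 1.0*(-0.8807 - 0.3459)
z^{k+1} = 0.1364
Step 3: u-update.
u^{k+1} = -0.3459 - 0.8807 - 0.1364 = -1.363
Step 4: Primal residual = |-0.8807 - 0.1364| = 1.0171


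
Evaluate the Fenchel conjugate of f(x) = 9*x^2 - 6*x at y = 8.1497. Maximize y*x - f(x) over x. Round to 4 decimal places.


f*(y) = sup_x {y*x - a*x^2 - b*x} = sup_x {(y-b)*x - a*x^2}
FOC: (y - b) - 2a*x = 0 => x* = (y - b)/(2a)
x* = (8.1497 + 6)/(2*9) = 0.7861
f*(8.1497) = (y-b)^2/(4a) = (8.1497 + 6)^2/(4*9)
= 200.214/36 = 5.5615


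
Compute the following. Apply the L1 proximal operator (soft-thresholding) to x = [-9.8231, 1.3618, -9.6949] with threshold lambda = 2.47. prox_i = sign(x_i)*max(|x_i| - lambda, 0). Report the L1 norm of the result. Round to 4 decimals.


Soft-thresholding with lambda = 2.47:
prox(-9.8231) = sign(-9.8231)*max(|-9.8231| - 2.47, 0) = -7.3531
prox(1.3618) = sign(1.3618)*max(|1.3618| - 2.47, 0) = 0.0
prox(-9.6949) = sign(-9.6949)*max(|-9.6949| - 2.47, 0) = -7.2249
prox(x) = [-7.3531, 0.0, -7.2249]
||prox(x)||_1 = 7.3531 + 0.0 + 7.2249 = 14.578


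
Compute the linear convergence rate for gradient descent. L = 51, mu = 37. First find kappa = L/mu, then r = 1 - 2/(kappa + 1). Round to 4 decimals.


Step 1: Compute the condition number.
kappa = L/mu = 51/37 = 1.3784
Step 2: Compute the convergence rate.
r = 1 - 2/(kappa + 1) = 1 - 2*mu/(L + mu) = (L - mu)/(L + mu) = 14/88 = 0.1591


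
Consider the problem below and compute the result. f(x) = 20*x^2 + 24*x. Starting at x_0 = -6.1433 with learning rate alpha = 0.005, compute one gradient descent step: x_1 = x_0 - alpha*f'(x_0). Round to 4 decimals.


We compute the gradient at x_0 and apply the update.
f'(x) = 40*x + 24
f'(-6.1433) = 40*-6.1433 + 24 = -221.732
x_1 = -6.1433 - 0.005*-221.732 = -5.0346


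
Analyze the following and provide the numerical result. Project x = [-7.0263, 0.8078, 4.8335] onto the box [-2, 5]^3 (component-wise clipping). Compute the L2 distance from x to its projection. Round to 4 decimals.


Project each component onto [-2, 5].
clip(-7.0263) = -2.0, clip(0.8078) = 0.8078, clip(4.8335) = 4.8335
Projection = [-2.0, 0.8078, 4.8335]
Squared diffs: [25.2637, 0.0, 0.0]
Distance = sqrt(25.2637) = 5.0263


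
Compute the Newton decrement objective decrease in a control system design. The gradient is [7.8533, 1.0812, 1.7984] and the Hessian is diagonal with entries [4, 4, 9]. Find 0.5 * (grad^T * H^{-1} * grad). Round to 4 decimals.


Step 1: H is diagonal, so H^(-1) * g = [1.9633, 0.2703, 0.1998].
Step 2: g^T H^(-1) g = sum_i g_i^2 / H_ii
  = (7.8533)^2/4 + (1.0812)^2/4 + (1.7984)^2/9
  = 15.4186 + 0.2922 + 0.3594 = 16.0702
Step 3: Objective decrease = 0.5 * g^T H^(-1) g = 8.0351


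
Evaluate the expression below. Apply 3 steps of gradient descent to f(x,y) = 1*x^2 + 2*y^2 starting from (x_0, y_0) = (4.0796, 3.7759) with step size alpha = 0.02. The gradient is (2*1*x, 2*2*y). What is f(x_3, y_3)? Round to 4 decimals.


Gradient descent on f(x,y) = 1*x^2 + 2*y^2.
Starting point: (4.0796, 3.7759), alpha = 0.02
Step 1: grad_x = 2*1*4.0796 = 8.1592, grad_y = 2*2*3.7759 = 15.1036
  x_1 = 4.0796 - 0.02*8.1592 = 3.9164
  y_1 = 3.7759 - 0.02*15.1036 = 3.4738
Step 2: grad_x = 2*1*3.9164 = 7.8328, grad_y = 2*2*3.4738 = 13.8953
  x_2 = 3.9164 - 0.02*7.8328 = 3.7598
  y_2 = 3.4738 - 0.02*13.8953 = 3.1959
Step 3: grad_x = 2*1*3.7598 = 7.5195, grad_y = 2*2*3.1959 = 12.7837
  x_3 = 3.7598 - 0.02*7.5195 = 3.6094
  y_3 = 3.1959 - 0.02*12.7837 = 2.9402
f(3.6094, 2.9402) = 1*3.6094^2 + 2*2.9402^2 = 30.3177


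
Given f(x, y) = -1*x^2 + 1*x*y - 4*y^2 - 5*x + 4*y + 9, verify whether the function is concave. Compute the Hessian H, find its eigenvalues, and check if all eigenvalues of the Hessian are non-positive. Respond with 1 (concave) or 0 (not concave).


The Hessian of f(x,y) = -1*x^2 + 1*x*y - 4*y^2 - 5*x + 4*y + 9 is:
H = [[-2, 1], [1, -8]]
Trace = -2 - 8 = -10
Determinant = -2*-8 - (1)^2 = 15
Discriminant = (-10)^2 - 4*15 = 40.0
Eigenvalues: lambda_1 = -8.1623, lambda_2 = -1.8377
The function is concave.

1


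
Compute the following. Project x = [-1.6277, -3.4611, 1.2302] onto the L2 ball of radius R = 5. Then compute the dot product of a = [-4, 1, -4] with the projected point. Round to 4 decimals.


Step 1: Compute ||x|| (intermediates to 6 decimals).
||x|| = sqrt((-1.6277)^2 + (-3.4611)^2 + 1.2302^2) = 4.017712
Step 2: Project.
Since ||x|| <= R, proj = x (no scaling needed).
proj(x) = [-1.6277, -3.4611, 1.2302]
Step 3: Dot product.
a^T * proj(x) = -4*(-1.6277) + 1*(-3.4611) - 4*1.2302 = -1.8711


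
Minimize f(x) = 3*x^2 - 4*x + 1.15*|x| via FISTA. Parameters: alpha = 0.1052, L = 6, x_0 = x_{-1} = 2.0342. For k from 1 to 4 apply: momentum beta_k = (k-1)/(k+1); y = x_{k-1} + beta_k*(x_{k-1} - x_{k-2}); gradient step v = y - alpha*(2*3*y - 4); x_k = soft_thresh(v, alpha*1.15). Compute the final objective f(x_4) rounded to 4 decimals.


FISTA on f(x) = 3*x^2 - 4*x + 1.15*|x|
L = 6, alpha = 0.1052
Iteration 1: beta = 0.0, y = 2.0342 + 0.0*(2.0342 - 2.0342) = 2.0342
  grad(y) = 8.2052, v = y - alpha*grad = 1.171
  prox(v) = soft_thresh(1.171, 0.121) = 1.05
Iteration 2: beta = 0.3333, y = 1.05 + 0.3333*(1.05 - 2.0342) = 0.722
  grad(y) = 0.3319, v = y - alpha*grad = 0.6871
  prox(v) = soft_thresh(0.6871, 0.121) = 0.5661
Iteration 3: beta = 0.5, y = 0.5661 + 0.5*(0.5661 - 1.05) = 0.3241
  grad(y) = -2.0553, v = y - alpha*grad = 0.5403
  prox(v) = soft_thresh(0.5403, 0.121) = 0.4194
Iteration 4: beta = 0.6, y = 0.4194 + 0.6*(0.4194 - 0.5661) = 0.3313
  grad(y) = -2.0121, v = y - alpha*grad = 0.543
  prox(v) = soft_thresh(0.543, 0.121) = 0.422
f(x_4) = 3*0.422^2 - 4*0.422 + 1.15*|0.422| = -0.6685


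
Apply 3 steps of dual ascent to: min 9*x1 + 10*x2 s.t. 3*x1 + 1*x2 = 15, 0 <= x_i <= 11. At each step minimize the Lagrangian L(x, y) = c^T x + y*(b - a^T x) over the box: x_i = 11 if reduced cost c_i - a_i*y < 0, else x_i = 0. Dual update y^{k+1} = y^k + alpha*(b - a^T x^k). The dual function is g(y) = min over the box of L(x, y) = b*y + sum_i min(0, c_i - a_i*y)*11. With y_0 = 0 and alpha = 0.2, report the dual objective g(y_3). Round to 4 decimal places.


Dual ascent for LP: min 9*x1 + 10*x2, 3*x1 + 1*x2 = 15, 0 <= x_i <= 11
Step 1: y^k = 0.0, reduced costs: (9.0, 10.0)
  x^k = (0.0, 0.0), subgradient = b - a^T x = 15.0
  y^{k+1} = 0.0 + 0.2*15.0 = 3.0
Step 2: y^k = 3.0, reduced costs: (0.0, 7.0)
  x^k = (0.0, 0.0), subgradient = b - a^T x = 15.0
  y^{k+1} = 3.0 + 0.2*15.0 = 6.0
Step 3: y^k = 6.0, reduced costs: (-9.0, 4.0)
  x^k = (11.0, 0.0), subgradient = b - a^T x = -18.0
  y^{k+1} = 6.0 + 0.2*-18.0 = 2.4
Dual objective at y_3 = 2.4: reduced costs (1.8, 7.6), box minimizer x = (0.0, 0.0)
g(y_3) = b*y + (c1 - a1*y)*x1 + (c2 - a2*y)*x2 = 15*2.4 + 1.8*0.0 + 7.6*0.0 = 36.0 + 0.0 + 0.0 = 36.0


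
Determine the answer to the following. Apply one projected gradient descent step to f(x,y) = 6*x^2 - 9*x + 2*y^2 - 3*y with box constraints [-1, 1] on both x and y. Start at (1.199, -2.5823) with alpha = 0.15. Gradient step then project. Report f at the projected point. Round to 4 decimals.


Step 1: Compute gradient at (1.199, -2.5823).
grad_x = 2*6*1.199 - 9 = 5.388
grad_y = 2*2*-2.5823 - 3 = -13.3292
Step 2: Gradient step.
x_raw = 1.199 - 0.15*5.388 = 0.3908
y_raw = -2.5823 - 0.15*-13.3292 = -0.5829
Step 3: Project onto [-1, 1].
x_proj = clip(0.3908) = 0.3908
y_proj = clip(-0.5829) = -0.5829
Step 4: Evaluate f.
f(0.3908, -0.5829) = -0.1725


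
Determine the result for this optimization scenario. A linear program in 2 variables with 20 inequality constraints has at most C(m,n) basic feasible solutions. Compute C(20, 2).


Each vertex corresponds to some choice of n active constraints out of m, so the number of vertices is at most C(m, n) = m! / (n!(m-n)!).
m = 20, n = 2
Numerator: 20 * 19
Denominator: 2! = 2
C(20, 2) = 190


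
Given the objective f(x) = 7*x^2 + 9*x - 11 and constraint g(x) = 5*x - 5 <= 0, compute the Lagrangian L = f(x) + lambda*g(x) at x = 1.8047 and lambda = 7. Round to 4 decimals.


Step 1: Evaluate f(x).
f(1.8047) = 7*1.8047^2 + 9*1.8047 - 11 = 28.0409
Step 2: Evaluate g(x).
g(1.8047) = 5*1.8047 - 5 = 4.0235
Step 3: Compute Lagrangian.
L = 28.0409 + 7*4.0235 = 56.2054


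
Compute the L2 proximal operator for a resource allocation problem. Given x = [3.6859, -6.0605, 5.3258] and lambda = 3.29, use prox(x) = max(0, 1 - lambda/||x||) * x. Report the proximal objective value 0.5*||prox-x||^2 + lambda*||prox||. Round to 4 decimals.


Step 1: Compute ||x||.
||x|| = 8.8702
Step 2: Compute scaling factor.
scale = max(0, 1 - 3.29/8.8702) = 0.6291
Step 3: prox(x) = [2.3188, -3.8126, 3.3504]
||prox(x)|| = 5.5802
Step 4: Proximal objective.
0.5*||prox-x||^2 = 5.4121
lambda*||prox|| = 18.3589
Total = 23.7708
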